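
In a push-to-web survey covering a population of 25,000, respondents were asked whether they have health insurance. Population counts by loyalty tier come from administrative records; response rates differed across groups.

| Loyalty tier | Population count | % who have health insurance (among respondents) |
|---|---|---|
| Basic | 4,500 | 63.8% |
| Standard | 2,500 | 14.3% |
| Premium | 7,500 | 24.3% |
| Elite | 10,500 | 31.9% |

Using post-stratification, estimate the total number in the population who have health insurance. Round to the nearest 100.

Estimated count per cell = population count × respondent percentage:
  Basic: 4,500 × 63.8% = 2871
  Standard: 2,500 × 14.3% = 357.5
  Premium: 7,500 × 24.3% = 1822.5
  Elite: 10,500 × 31.9% = 3349.5
Estimated total = 8400.5 → 8,400.

8,400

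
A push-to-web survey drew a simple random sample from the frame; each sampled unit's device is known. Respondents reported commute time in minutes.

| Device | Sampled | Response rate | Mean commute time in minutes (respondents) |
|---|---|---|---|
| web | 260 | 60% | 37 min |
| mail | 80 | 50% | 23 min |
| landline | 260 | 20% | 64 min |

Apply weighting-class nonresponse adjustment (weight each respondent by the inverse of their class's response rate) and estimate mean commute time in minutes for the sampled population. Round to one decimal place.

Each respondent's weight = sampled/responded in their class; summing within a class gives n_sampled, so:
  web: 260 × 37 = 9620
  mail: 80 × 23 = 1840
  landline: 260 × 64 = 16,640
Adjusted estimate = 28,100 / 600 = 46.8333 → 46.8.

46.8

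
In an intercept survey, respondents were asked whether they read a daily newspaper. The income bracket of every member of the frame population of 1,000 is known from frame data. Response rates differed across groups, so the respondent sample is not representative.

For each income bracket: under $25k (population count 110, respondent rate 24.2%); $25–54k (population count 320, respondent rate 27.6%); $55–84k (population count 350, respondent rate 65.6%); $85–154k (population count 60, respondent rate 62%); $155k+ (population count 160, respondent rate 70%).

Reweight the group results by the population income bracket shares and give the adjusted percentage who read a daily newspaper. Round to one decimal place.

Post-stratification weights by population share, not respondent share:
  under $25k: (110/1,000) × 24.2 = 2.662
  $25–54k: (320/1,000) × 27.6 = 8.832
  $55–84k: (350/1,000) × 65.6 = 22.96
  $85–154k: (60/1,000) × 62 = 3.72
  $155k+: (160/1,000) × 70 = 11.2
Post-stratified estimate = 49.374 → 49.4%.

49.4%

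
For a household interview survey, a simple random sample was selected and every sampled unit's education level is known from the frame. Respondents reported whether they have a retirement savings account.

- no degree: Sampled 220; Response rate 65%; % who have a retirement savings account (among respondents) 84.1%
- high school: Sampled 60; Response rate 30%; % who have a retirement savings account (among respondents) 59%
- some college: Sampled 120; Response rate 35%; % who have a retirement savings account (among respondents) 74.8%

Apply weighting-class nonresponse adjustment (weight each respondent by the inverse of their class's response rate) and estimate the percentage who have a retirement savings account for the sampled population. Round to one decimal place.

Weighting each respondent by the inverse class response rate inflates each class back to its sampled size, so the class weight is n_sampled:
  no degree: 220 × 84.1 = 18,502
  high school: 60 × 59 = 3540
  some college: 120 × 74.8 = 8976
Adjusted estimate = 31,018 / 400 = 77.545 → 77.5%.

77.5%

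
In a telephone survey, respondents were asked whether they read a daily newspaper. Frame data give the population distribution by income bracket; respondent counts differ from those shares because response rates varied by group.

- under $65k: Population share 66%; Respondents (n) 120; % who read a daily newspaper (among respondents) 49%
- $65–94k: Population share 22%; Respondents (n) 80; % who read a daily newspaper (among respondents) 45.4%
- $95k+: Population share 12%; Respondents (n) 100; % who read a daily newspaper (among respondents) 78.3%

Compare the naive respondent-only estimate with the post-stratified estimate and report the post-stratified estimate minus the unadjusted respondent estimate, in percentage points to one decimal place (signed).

Without adjustment, the pooled respondent share is:
  (120/300)×49 + (80/300)×45.4 + (100/300)×78.3 = 57.8067%
Post-stratified estimate weights by population shares:
  0.66×49 + 0.22×45.4 + 0.12×78.3 = 51.724%
Difference = 51.724 − 57.8067 = -6.0827 pp.

-6.1 percentage points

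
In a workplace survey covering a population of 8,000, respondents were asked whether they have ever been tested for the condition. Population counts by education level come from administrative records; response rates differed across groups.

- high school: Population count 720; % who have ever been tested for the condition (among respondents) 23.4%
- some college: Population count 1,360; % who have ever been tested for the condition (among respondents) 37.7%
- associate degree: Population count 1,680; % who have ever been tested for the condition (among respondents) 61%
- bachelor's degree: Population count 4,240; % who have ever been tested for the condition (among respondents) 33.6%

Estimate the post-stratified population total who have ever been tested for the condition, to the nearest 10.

3,130

Apply each group's respondent rate to its population count:
  high school: 720 × 23.4% = 168.48
  some college: 1,360 × 37.7% = 512.72
  associate degree: 1,680 × 61% = 1024.8
  bachelor's degree: 4,240 × 33.6% = 1424.64
Estimated total = 3130.64 → 3,130.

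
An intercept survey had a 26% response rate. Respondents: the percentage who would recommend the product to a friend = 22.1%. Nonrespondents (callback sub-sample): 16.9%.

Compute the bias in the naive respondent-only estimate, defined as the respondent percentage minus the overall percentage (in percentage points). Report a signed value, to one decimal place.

Nonresponse fraction = 1 − 0.26 = 0.74.
Bias = (nonresponse fraction) × (respondent percentage − nonrespondent percentage)
     = 0.74 × (22.1 − 16.9) = 0.74 × 5.2 = 3.848.

+3.8 percentage points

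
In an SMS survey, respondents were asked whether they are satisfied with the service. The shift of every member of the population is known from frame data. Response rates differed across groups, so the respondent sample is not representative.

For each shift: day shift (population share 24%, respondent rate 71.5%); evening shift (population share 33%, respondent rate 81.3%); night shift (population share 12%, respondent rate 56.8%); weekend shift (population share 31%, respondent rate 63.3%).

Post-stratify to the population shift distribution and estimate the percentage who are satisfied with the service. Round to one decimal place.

70.4%

Weight each group's respondent value by its population share:
  day shift: 0.24 × 71.5 = 17.16
  evening shift: 0.33 × 81.3 = 26.829
  night shift: 0.12 × 56.8 = 6.816
  weekend shift: 0.31 × 63.3 = 19.623
Post-stratified estimate = 70.428 → 70.4%.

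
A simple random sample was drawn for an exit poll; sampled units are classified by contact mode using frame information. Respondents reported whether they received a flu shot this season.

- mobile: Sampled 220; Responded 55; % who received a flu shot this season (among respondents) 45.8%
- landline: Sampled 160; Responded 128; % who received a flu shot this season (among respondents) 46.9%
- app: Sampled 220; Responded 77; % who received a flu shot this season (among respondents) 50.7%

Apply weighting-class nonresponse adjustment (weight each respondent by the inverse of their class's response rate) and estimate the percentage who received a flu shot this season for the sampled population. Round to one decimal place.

Class response rates: mobile 55/220 = 25%, landline 128/160 = 80%, app 77/220 = 35%.
Weighting each respondent by the inverse class response rate inflates each class back to its sampled size, so the class weight is n_sampled:
  mobile: 220 × 45.8 = 10,076
  landline: 160 × 46.9 = 7504
  app: 220 × 50.7 = 11,154
Adjusted estimate = 28,734 / 600 = 47.89 → 47.9%.

47.9%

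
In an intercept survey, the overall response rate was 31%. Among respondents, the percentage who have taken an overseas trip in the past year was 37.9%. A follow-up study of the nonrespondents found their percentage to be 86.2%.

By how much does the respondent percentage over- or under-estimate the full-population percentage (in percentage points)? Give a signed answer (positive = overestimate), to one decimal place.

-33.3 percentage points

Nonresponse fraction = 1 − 0.31 = 0.69.
Bias = (nonresponse fraction) × (respondent percentage − nonrespondent percentage)
     = 0.69 × (37.9 − 86.2) = 0.69 × -48.3 = -33.327.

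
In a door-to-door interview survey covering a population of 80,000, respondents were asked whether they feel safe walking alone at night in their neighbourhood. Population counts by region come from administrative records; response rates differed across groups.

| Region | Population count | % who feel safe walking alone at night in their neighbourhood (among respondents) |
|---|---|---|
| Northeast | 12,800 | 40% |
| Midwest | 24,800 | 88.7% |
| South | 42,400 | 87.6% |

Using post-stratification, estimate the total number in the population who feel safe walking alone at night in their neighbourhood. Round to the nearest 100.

64,300

Estimated count per cell = population count × respondent percentage:
  Northeast: 12,800 × 40% = 5120
  Midwest: 24,800 × 88.7% = 21997.6
  South: 42,400 × 87.6% = 37142.4
Estimated total = 64,260 → 64,300.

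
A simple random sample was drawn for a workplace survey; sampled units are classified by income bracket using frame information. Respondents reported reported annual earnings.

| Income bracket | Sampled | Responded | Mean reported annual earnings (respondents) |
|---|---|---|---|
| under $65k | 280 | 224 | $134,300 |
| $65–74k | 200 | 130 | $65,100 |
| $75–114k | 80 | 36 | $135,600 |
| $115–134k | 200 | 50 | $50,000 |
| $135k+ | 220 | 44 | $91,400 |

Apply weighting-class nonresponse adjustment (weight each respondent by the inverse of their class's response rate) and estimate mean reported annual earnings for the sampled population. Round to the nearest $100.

Response rates by class: under $65k 224/280 = 80%, $65–74k 130/200 = 65%, $75–114k 36/80 = 45%, $115–134k 50/200 = 25%, $135k+ 44/220 = 20%.
Weighting each respondent by the inverse class response rate inflates each class back to its sampled size, so the class weight is n_sampled:
  under $65k: 280 × 134,300 = 37,604,000
  $65–74k: 200 × 65,100 = 13,020,000
  $75–114k: 80 × 135,600 = 10,848,000
  $115–134k: 200 × 50,000 = 10,000,000
  $135k+: 220 × 91,400 = 20,108,000
Adjusted estimate = 91,580,000 / 980 = 93449 → $93,400.

$93,400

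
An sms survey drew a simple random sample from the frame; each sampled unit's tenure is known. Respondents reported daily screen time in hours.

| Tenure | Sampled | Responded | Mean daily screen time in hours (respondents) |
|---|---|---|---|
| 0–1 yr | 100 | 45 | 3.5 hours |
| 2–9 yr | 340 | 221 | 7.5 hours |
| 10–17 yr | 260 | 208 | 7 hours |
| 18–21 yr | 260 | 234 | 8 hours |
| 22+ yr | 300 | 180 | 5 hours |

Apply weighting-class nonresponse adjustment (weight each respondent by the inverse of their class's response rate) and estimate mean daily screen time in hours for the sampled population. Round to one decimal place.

Class response rates: 0–1 yr 45/100 = 45%, 2–9 yr 221/340 = 65%, 10–17 yr 208/260 = 80%, 18–21 yr 234/260 = 90%, 22+ yr 180/300 = 60%.
With weight = n_sampled/n_responded per class, the weighted class total is n_sampled:
  0–1 yr: 100 × 3.5 = 350
  2–9 yr: 340 × 7.5 = 2550
  10–17 yr: 260 × 7 = 1820
  18–21 yr: 260 × 8 = 2080
  22+ yr: 300 × 5 = 1500
Adjusted estimate = 8300 / 1,260 = 6.5873 → 6.6.

6.6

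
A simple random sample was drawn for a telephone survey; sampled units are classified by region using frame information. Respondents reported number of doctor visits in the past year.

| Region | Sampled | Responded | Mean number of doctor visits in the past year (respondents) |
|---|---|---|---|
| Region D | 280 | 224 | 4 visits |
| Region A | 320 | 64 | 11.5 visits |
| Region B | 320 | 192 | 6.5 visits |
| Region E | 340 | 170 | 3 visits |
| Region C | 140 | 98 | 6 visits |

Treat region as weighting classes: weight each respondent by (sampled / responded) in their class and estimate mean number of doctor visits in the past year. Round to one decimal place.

Response rates by class: Region D 224/280 = 80%, Region A 64/320 = 20%, Region B 192/320 = 60%, Region E 170/340 = 50%, Region C 98/140 = 70%.
Weighting each respondent by the inverse class response rate inflates each class back to its sampled size, so the class weight is n_sampled:
  Region D: 280 × 4 = 1120
  Region A: 320 × 11.5 = 3680
  Region B: 320 × 6.5 = 2080
  Region E: 340 × 3 = 1020
  Region C: 140 × 6 = 840
Adjusted estimate = 8740 / 1,400 = 6.24286 → 6.2.

6.2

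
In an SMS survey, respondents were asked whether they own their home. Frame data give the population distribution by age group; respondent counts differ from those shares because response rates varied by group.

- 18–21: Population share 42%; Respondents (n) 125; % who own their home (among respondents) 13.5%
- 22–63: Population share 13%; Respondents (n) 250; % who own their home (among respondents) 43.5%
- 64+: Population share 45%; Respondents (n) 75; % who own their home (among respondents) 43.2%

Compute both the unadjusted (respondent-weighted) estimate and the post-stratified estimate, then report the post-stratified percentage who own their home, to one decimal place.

30.8%

Naive respondent-only estimate (weights = respondent counts):
  (125/450)×13.5 + (250/450)×43.5 + (75/450)×43.2 = 35.1167%
Reweighting by population age group shares:
  0.42×13.5 + 0.13×43.5 + 0.45×43.2 = 30.765%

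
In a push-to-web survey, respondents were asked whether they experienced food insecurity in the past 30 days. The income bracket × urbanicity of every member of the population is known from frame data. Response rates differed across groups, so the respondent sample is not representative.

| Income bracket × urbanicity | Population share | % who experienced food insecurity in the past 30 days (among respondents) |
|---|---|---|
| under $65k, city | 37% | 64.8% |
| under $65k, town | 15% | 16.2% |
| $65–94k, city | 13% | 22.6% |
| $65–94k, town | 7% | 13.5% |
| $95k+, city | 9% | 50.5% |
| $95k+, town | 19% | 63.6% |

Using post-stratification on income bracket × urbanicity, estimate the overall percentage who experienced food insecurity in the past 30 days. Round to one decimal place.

46.9%

Each cell contributes population-share × respondent value:
  under $65k, city: 0.37 × 64.8 = 23.976
  under $65k, town: 0.15 × 16.2 = 2.43
  $65–94k, city: 0.13 × 22.6 = 2.938
  $65–94k, town: 0.07 × 13.5 = 0.945
  $95k+, city: 0.09 × 50.5 = 4.545
  $95k+, town: 0.19 × 63.6 = 12.084
Post-stratified estimate = 46.918 → 46.9%.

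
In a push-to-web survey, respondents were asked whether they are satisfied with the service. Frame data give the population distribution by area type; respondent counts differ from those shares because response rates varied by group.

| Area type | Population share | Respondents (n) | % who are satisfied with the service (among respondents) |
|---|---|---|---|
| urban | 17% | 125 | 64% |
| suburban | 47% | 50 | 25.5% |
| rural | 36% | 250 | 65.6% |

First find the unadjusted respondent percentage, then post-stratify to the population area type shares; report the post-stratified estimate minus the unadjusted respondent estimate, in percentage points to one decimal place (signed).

-13.9 percentage points

Unadjusted (pooled respondent) estimate weights by respondent counts:
  (125/425)×64 + (50/425)×25.5 + (250/425)×65.6 = 60.4118%
Reweighting by population area type shares:
  0.17×64 + 0.47×25.5 + 0.36×65.6 = 46.481%
Difference = 46.481 − 60.4118 = -13.9308 pp.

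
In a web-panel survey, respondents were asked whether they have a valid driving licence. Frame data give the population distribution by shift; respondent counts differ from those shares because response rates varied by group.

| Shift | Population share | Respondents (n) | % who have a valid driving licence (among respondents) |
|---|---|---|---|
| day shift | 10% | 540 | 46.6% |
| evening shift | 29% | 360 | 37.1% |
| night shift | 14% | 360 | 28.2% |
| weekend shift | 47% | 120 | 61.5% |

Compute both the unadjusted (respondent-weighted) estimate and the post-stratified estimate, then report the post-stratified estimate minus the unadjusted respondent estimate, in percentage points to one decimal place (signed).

+7.7 percentage points

Without adjustment, the pooled respondent share is:
  (540/1380)×46.6 + (360/1380)×37.1 + (360/1380)×28.2 + (120/1380)×61.5 = 40.6174%
Post-stratified estimate weights by population shares:
  0.1×46.6 + 0.29×37.1 + 0.14×28.2 + 0.47×61.5 = 48.272%
Difference = 48.272 − 40.6174 = 7.6546 pp.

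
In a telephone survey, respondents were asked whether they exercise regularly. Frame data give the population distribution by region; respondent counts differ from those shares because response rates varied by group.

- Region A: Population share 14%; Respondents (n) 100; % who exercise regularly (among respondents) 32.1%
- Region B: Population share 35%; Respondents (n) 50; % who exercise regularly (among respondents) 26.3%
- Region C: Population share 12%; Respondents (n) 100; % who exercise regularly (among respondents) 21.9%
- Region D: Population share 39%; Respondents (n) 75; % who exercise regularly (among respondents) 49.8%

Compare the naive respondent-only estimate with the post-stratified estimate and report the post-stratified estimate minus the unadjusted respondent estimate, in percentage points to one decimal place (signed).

Naive respondent-only estimate (weights = respondent counts):
  (100/325)×32.1 + (50/325)×26.3 + (100/325)×21.9 + (75/325)×49.8 = 32.1538%
Reweighting by population region shares:
  0.14×32.1 + 0.35×26.3 + 0.12×21.9 + 0.39×49.8 = 35.749%
Difference = 35.749 − 32.1538 = 3.5952 pp.

+3.6 percentage points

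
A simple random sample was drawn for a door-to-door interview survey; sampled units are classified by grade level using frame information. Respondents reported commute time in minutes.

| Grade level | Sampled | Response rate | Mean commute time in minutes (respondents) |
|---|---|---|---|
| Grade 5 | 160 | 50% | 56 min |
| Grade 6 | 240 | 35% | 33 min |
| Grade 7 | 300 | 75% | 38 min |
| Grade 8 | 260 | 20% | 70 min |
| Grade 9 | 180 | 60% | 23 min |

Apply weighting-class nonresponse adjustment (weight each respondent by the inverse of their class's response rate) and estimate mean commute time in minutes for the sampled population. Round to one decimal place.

44.4

With weight = n_sampled/n_responded per class, the weighted class total is n_sampled:
  Grade 5: 160 × 56 = 8960
  Grade 6: 240 × 33 = 7920
  Grade 7: 300 × 38 = 11,400
  Grade 8: 260 × 70 = 18,200
  Grade 9: 180 × 23 = 4140
Adjusted estimate = 50,620 / 1,140 = 44.4035 → 44.4.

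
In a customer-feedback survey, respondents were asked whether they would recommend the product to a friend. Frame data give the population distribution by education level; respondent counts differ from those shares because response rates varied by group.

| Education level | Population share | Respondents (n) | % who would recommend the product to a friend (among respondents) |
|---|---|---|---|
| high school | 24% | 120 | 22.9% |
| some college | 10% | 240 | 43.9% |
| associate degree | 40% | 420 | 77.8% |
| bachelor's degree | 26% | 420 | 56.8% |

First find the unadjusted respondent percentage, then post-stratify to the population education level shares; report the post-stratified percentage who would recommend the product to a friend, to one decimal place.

55.8%

Naive respondent-only estimate (weights = respondent counts):
  (120/1200)×22.9 + (240/1200)×43.9 + (420/1200)×77.8 + (420/1200)×56.8 = 58.18%
Reweighting by population education level shares:
  0.24×22.9 + 0.1×43.9 + 0.4×77.8 + 0.26×56.8 = 55.774%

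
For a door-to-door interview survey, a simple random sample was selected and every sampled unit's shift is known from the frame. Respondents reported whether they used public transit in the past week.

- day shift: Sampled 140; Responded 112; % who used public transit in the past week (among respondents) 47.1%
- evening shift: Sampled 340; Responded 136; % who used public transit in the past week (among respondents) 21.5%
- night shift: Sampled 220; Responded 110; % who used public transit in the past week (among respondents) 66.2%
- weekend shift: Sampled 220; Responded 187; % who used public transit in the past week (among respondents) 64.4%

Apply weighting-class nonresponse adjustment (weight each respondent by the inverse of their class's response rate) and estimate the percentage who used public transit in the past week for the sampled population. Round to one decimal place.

Class response rates: day shift 112/140 = 80%, evening shift 136/340 = 40%, night shift 110/220 = 50%, weekend shift 187/220 = 85%.
Weighting each respondent by the inverse class response rate inflates each class back to its sampled size, so the class weight is n_sampled:
  day shift: 140 × 47.1 = 6594
  evening shift: 340 × 21.5 = 7310
  night shift: 220 × 66.2 = 14,564
  weekend shift: 220 × 64.4 = 14168
Adjusted estimate = 42,636 / 920 = 46.3435 → 46.3%.

46.3%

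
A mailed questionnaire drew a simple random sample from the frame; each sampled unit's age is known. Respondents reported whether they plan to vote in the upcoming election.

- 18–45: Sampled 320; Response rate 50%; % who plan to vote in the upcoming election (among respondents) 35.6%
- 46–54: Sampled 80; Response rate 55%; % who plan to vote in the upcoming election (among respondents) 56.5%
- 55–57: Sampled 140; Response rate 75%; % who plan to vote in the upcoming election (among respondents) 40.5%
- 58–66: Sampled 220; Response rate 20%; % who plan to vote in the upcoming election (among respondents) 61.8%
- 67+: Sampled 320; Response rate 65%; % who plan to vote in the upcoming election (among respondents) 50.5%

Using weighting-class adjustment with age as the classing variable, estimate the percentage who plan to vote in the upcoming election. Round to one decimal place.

With weight = n_sampled/n_responded per class, the weighted class total is n_sampled:
  18–45: 320 × 35.6 = 11,392
  46–54: 80 × 56.5 = 4520
  55–57: 140 × 40.5 = 5670
  58–66: 220 × 61.8 = 13,596
  67+: 320 × 50.5 = 16,160
Adjusted estimate = 51,338 / 1,080 = 47.5352 → 47.5%.

47.5%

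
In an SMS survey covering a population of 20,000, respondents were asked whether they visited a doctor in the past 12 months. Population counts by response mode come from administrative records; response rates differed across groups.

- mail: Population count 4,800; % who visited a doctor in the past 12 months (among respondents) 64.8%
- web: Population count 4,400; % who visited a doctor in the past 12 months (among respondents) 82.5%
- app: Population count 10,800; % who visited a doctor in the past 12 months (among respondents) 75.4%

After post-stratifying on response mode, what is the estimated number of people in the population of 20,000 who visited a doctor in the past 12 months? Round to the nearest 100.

14,900

Each cell contributes its population count × the respondent rate:
  mail: 4,800 × 64.8% = 3110.4
  web: 4,400 × 82.5% = 3630
  app: 10,800 × 75.4% = 8143.2
Estimated total = 14883.6 → 14,900.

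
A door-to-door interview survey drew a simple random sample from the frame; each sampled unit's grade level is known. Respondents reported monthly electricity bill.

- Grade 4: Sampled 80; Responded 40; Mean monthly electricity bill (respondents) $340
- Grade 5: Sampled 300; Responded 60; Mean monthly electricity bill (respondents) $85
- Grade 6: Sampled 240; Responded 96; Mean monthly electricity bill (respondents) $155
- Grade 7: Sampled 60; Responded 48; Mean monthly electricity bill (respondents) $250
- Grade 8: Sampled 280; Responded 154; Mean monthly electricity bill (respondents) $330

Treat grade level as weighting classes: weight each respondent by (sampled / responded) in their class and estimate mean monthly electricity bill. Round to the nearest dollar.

$206

Response rates by class: Grade 4 40/80 = 50%, Grade 5 60/300 = 20%, Grade 6 96/240 = 40%, Grade 7 48/60 = 80%, Grade 8 154/280 = 55%.
Each respondent's weight = sampled/responded in their class; summing within a class gives n_sampled, so:
  Grade 4: 80 × 340 = 27,200
  Grade 5: 300 × 85 = 25,500
  Grade 6: 240 × 155 = 37,200
  Grade 7: 60 × 250 = 15,000
  Grade 8: 280 × 330 = 92,400
Adjusted estimate = 197,300 / 960 = 205.521 → $206.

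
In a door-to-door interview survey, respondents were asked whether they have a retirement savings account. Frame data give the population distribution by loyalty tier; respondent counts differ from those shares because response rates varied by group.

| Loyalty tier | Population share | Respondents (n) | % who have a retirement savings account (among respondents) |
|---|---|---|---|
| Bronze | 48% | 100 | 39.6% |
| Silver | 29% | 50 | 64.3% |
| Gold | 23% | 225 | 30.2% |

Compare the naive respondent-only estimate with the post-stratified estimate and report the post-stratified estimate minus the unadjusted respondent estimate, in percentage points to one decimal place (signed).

Unadjusted (pooled respondent) estimate weights by respondent counts:
  (100/375)×39.6 + (50/375)×64.3 + (225/375)×30.2 = 37.2533%
Post-stratified estimate weights by population shares:
  0.48×39.6 + 0.29×64.3 + 0.23×30.2 = 44.601%
Difference = 44.601 − 37.2533 = 7.3477 pp.

+7.3 percentage points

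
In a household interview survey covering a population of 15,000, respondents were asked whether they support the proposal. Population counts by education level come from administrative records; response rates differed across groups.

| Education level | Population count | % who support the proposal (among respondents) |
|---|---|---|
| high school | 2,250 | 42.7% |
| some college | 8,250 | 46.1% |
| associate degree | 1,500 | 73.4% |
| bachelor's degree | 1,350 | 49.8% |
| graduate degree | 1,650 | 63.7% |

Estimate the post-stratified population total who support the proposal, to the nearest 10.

7,590

Each cell contributes its population count × the respondent rate:
  high school: 2,250 × 42.7% = 960.75
  some college: 8,250 × 46.1% = 3803.25
  associate degree: 1,500 × 73.4% = 1101
  bachelor's degree: 1,350 × 49.8% = 672.3
  graduate degree: 1,650 × 63.7% = 1051.05
Estimated total = 7588.35 → 7,590.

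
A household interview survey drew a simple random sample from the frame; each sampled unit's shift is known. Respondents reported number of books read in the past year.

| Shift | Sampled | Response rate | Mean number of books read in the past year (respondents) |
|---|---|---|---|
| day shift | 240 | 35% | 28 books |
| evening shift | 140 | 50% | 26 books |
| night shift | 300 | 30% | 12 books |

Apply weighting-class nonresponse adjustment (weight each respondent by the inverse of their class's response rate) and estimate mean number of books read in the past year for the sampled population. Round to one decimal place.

20.5

Weighting each respondent by the inverse class response rate inflates each class back to its sampled size, so the class weight is n_sampled:
  day shift: 240 × 28 = 6720
  evening shift: 140 × 26 = 3640
  night shift: 300 × 12 = 3600
Adjusted estimate = 13,960 / 680 = 20.5294 → 20.5.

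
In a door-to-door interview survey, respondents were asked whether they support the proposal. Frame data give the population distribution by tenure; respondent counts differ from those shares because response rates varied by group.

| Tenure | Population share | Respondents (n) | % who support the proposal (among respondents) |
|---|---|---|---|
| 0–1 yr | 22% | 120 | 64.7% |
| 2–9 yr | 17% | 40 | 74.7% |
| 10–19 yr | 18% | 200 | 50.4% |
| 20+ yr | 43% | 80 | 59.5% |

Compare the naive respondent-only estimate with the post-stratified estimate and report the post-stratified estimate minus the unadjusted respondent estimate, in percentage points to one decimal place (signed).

Naive respondent-only estimate (weights = respondent counts):
  (120/440)×64.7 + (40/440)×74.7 + (200/440)×50.4 + (80/440)×59.5 = 58.1636%
Post-stratified estimate weights by population shares:
  0.22×64.7 + 0.17×74.7 + 0.18×50.4 + 0.43×59.5 = 61.59%
Difference = 61.59 − 58.1636 = 3.4264 pp.

+3.4 percentage points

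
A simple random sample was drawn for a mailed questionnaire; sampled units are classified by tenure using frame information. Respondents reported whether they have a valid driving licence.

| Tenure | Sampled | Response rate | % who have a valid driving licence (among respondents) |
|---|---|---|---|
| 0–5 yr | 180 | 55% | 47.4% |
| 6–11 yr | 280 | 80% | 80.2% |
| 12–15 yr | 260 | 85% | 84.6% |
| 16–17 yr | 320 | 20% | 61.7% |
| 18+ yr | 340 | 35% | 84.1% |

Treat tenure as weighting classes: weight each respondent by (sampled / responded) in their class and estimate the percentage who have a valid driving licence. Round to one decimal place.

73.4%

Weighting each respondent by the inverse class response rate inflates each class back to its sampled size, so the class weight is n_sampled:
  0–5 yr: 180 × 47.4 = 8532
  6–11 yr: 280 × 80.2 = 22,456
  12–15 yr: 260 × 84.6 = 21,996
  16–17 yr: 320 × 61.7 = 19,744
  18+ yr: 340 × 84.1 = 28594
Adjusted estimate = 101,322 / 1,380 = 73.4217 → 73.4%.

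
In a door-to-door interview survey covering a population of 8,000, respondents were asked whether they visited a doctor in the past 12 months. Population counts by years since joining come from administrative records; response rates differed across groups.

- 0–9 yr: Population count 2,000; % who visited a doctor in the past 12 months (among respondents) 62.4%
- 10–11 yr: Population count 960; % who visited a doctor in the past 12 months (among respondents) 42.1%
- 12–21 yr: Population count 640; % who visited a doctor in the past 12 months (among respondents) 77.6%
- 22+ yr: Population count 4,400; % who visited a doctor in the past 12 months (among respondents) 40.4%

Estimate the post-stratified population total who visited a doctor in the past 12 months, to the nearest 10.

3,930

Each cell contributes its population count × the respondent rate:
  0–9 yr: 2,000 × 62.4% = 1248
  10–11 yr: 960 × 42.1% = 404.16
  12–21 yr: 640 × 77.6% = 496.64
  22+ yr: 4,400 × 40.4% = 1777.6
Estimated total = 3926.4 → 3,930.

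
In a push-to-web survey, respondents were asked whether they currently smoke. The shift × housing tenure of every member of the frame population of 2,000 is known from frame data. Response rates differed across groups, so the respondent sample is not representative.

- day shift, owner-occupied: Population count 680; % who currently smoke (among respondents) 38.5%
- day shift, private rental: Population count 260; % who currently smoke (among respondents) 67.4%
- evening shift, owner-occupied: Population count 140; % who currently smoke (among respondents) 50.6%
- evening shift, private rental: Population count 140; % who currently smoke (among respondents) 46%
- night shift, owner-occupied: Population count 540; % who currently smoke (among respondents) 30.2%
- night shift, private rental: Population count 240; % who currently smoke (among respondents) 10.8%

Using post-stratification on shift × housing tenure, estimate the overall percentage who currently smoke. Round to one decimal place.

Each cell contributes population-share × respondent value:
  day shift, owner-occupied: (680/2,000) × 38.5 = 13.09
  day shift, private rental: (260/2,000) × 67.4 = 8.762
  evening shift, owner-occupied: (140/2,000) × 50.6 = 3.542
  evening shift, private rental: (140/2,000) × 46 = 3.22
  night shift, owner-occupied: (540/2,000) × 30.2 = 8.154
  night shift, private rental: (240/2,000) × 10.8 = 1.296
Post-stratified estimate = 38.064 → 38.1%.

38.1%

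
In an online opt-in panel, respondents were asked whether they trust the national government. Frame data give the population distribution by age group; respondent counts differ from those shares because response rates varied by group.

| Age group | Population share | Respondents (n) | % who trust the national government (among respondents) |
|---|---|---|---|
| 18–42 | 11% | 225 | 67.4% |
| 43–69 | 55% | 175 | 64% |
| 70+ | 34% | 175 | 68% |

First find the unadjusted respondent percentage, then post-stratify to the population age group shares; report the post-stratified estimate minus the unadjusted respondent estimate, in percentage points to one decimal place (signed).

-0.8 percentage points

Unadjusted (pooled respondent) estimate weights by respondent counts:
  (225/575)×67.4 + (175/575)×64 + (175/575)×68 = 66.5478%
Post-stratifying to population shares instead:
  0.11×67.4 + 0.55×64 + 0.34×68 = 65.734%
Difference = 65.734 − 66.5478 = -0.8138 pp.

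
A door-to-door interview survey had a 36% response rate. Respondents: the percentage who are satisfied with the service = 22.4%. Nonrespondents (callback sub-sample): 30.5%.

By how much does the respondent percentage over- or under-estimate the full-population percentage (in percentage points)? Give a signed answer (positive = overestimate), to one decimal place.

-5.2 percentage points

Nonresponse fraction = 1 − 0.36 = 0.64.
Bias = (nonresponse fraction) × (respondent percentage − nonrespondent percentage)
     = 0.64 × (22.4 − 30.5) = 0.64 × -8.1 = -5.184.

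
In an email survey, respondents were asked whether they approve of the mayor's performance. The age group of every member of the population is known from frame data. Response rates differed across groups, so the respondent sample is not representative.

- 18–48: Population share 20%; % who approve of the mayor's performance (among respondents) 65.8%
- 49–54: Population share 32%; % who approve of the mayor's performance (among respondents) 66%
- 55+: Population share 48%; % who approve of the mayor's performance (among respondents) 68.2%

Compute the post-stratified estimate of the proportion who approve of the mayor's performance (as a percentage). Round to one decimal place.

67.0%

Reweight to the known age group distribution:
  18–48: 0.2 × 65.8 = 13.16
  49–54: 0.32 × 66 = 21.12
  55+: 0.48 × 68.2 = 32.736
Post-stratified estimate = 67.016 → 67.0%.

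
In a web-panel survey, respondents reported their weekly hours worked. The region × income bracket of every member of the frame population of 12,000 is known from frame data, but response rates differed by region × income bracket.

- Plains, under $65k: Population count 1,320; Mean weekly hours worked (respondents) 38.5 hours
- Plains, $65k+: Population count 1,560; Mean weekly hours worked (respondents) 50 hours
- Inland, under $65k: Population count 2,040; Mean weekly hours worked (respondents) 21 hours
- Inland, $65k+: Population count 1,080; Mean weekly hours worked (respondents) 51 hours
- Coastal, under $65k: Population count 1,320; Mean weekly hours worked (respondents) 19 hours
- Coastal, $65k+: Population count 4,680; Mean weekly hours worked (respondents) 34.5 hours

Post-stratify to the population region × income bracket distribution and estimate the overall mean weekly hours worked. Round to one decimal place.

Each cell contributes population-share × respondent value:
  Plains, under $65k: (1,320/12,000) × 38.5 = 4.235
  Plains, $65k+: (1,560/12,000) × 50 = 6.5
  Inland, under $65k: (2,040/12,000) × 21 = 3.57
  Inland, $65k+: (1,080/12,000) × 51 = 4.59
  Coastal, under $65k: (1,320/12,000) × 19 = 2.09
  Coastal, $65k+: (4,680/12,000) × 34.5 = 13.455
Post-stratified estimate = 34.44 → 34.4.

34.4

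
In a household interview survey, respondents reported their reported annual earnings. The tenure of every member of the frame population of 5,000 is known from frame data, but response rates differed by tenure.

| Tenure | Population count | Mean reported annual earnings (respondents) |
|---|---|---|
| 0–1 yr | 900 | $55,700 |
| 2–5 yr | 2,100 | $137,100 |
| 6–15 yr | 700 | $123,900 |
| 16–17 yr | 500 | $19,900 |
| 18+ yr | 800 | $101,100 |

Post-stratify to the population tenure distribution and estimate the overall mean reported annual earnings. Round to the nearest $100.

$103,100

Each cell contributes population-share × respondent value:
  0–1 yr: (900/5,000) × 55,700 = 10,026
  2–5 yr: (2,100/5,000) × 137,100 = 57,582
  6–15 yr: (700/5,000) × 123,900 = 17,346
  16–17 yr: (500/5,000) × 19,900 = 1990
  18+ yr: (800/5,000) × 101,100 = 16,176
Post-stratified estimate = 103,120 → $103,100.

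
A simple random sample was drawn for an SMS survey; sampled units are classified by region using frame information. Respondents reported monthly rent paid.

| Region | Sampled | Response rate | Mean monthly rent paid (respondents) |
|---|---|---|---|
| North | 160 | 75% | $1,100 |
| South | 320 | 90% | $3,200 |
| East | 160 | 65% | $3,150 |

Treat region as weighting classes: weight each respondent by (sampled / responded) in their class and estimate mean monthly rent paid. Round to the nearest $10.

Inverse-response-rate weighting restores each class to its sampled count, so class totals weight by n_sampled:
  North: 160 × 1100 = 176,000
  South: 320 × 3200 = 1,024,000
  East: 160 × 3150 = 504,000
Adjusted estimate = 1,704,000 / 640 = 2662.5 → $2,660.

$2,660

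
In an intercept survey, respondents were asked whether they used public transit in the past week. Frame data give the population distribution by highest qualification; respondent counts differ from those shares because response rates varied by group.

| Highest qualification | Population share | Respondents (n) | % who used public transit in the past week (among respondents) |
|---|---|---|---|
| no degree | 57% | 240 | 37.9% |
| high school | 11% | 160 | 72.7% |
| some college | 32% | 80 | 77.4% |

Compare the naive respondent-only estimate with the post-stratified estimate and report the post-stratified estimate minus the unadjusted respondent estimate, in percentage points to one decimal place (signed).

-1.7 percentage points

Unadjusted (pooled respondent) estimate weights by respondent counts:
  (240/480)×37.9 + (160/480)×72.7 + (80/480)×77.4 = 56.0833%
Post-stratified estimate weights by population shares:
  0.57×37.9 + 0.11×72.7 + 0.32×77.4 = 54.368%
Difference = 54.368 − 56.0833 = -1.7153 pp.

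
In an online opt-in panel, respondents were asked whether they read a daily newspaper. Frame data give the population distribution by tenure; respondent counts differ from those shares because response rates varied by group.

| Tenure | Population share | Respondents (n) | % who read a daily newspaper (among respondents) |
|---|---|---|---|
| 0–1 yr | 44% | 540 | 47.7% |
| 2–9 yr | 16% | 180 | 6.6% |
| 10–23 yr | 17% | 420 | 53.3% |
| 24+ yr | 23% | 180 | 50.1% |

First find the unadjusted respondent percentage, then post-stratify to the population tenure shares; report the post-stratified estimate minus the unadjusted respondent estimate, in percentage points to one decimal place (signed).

Unadjusted (pooled respondent) estimate weights by respondent counts:
  (540/1320)×47.7 + (180/1320)×6.6 + (420/1320)×53.3 + (180/1320)×50.1 = 44.2045%
Post-stratified estimate weights by population shares:
  0.44×47.7 + 0.16×6.6 + 0.17×53.3 + 0.23×50.1 = 42.628%
Difference = 42.628 − 44.2045 = -1.5765 pp.

-1.6 percentage points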